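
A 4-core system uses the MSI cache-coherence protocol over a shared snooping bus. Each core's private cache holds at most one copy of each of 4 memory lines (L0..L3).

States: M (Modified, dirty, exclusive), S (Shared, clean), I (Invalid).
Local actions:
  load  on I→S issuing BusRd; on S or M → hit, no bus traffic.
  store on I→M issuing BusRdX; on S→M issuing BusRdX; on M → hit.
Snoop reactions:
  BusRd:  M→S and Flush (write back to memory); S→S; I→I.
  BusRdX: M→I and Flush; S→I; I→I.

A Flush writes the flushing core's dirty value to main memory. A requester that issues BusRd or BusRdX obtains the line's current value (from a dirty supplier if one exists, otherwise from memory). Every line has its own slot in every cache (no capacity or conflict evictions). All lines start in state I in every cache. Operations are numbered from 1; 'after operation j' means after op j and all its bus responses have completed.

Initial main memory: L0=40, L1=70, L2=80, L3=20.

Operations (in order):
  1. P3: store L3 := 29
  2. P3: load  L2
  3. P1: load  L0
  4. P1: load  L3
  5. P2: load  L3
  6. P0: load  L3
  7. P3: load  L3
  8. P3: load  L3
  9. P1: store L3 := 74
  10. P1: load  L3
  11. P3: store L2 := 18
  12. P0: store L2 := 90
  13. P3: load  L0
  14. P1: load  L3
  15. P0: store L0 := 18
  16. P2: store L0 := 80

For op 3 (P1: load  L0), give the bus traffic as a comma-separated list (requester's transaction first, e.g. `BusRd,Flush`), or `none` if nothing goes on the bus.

bus = BusRd

step 1: P3: store L3 := 29  ⟶  IIIM  (L3)  txn=BusRdX  M[L3]=20
step 2: P3: load  L2  ⟶  IIIS  (L2)  txn=BusRd  M[L2]=80
step 3: P1: load  L0  ⟶  ISII  (L0)  txn=BusRd  M[L0]=40
step 4: P1: load  L3  ⟶  ISIS  (L3)  txn=BusRd+Flush  M[L3]=29
step 5: P2: load  L3  ⟶  ISSS  (L3)  txn=BusRd  M[L3]=29
step 6: P0: load  L3  ⟶  SSSS  (L3)  txn=BusRd  M[L3]=29
step 7: P3: load  L3  ⟶  SSSS  (L3)  txn=∅  M[L3]=29
step 8: P3: load  L3  ⟶  SSSS  (L3)  txn=∅  M[L3]=29
step 9: P1: store L3 := 74  ⟶  IMII  (L3)  txn=BusRdX  M[L3]=29
step 10: P1: load  L3  ⟶  IMII  (L3)  txn=∅  M[L3]=29
step 11: P3: store L2 := 18  ⟶  IIIM  (L2)  txn=BusRdX  M[L2]=80
step 12: P0: store L2 := 90  ⟶  MIII  (L2)  txn=BusRdX+Flush  M[L2]=18
step 13: P3: load  L0  ⟶  ISIS  (L0)  txn=BusRd  M[L0]=40
step 14: P1: load  L3  ⟶  IMII  (L3)  txn=∅  M[L3]=29
step 15: P0: store L0 := 18  ⟶  MIII  (L0)  txn=BusRdX  M[L0]=40
step 16: P2: store L0 := 80  ⟶  IIMI  (L0)  txn=BusRdX+Flush  M[L0]=18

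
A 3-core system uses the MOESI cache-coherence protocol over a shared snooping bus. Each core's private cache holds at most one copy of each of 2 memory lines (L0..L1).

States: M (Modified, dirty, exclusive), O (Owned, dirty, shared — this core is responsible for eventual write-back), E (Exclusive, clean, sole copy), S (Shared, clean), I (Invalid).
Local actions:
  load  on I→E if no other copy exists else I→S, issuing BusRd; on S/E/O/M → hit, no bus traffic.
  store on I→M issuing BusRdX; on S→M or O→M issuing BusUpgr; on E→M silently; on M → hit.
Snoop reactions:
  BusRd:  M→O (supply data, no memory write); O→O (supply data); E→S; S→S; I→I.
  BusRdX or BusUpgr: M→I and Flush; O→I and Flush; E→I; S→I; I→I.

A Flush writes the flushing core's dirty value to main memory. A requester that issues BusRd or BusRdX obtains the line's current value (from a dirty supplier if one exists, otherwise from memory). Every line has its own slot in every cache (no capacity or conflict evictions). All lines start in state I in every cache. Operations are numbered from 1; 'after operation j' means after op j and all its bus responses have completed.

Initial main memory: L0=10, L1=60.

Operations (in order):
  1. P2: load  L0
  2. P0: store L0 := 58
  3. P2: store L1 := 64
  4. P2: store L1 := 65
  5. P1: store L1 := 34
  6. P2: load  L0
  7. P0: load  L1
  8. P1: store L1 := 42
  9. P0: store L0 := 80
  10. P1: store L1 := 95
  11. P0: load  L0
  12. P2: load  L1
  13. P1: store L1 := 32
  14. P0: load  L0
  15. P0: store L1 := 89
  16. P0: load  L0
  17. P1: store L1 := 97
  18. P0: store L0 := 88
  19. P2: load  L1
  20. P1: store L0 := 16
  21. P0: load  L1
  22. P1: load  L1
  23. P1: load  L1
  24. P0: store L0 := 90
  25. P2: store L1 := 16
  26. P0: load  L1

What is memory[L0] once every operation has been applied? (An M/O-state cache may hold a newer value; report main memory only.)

step 1: P2: load  L0  ⟶  IIE  (L0)  txn=BusRd  M[L0]=10
step 2: P0: store L0 := 58  ⟶  MII  (L0)  txn=BusRdX  M[L0]=10
step 3: P2: store L1 := 64  ⟶  IIM  (L1)  txn=BusRdX  M[L1]=60
step 4: P2: store L1 := 65  ⟶  IIM  (L1)  txn=∅  M[L1]=60
step 5: P1: store L1 := 34  ⟶  IMI  (L1)  txn=BusRdX+Flush  M[L1]=65
step 6: P2: load  L0  ⟶  OIS  (L0)  txn=BusRd  M[L0]=10
step 7: P0: load  L1  ⟶  SOI  (L1)  txn=BusRd  M[L1]=65
step 8: P1: store L1 := 42  ⟶  IMI  (L1)  txn=BusUpgr  M[L1]=65
step 9: P0: store L0 := 80  ⟶  MII  (L0)  txn=BusUpgr  M[L0]=10
step 10: P1: store L1 := 95  ⟶  IMI  (L1)  txn=∅  M[L1]=65
step 11: P0: load  L0  ⟶  MII  (L0)  txn=∅  M[L0]=10
step 12: P2: load  L1  ⟶  IOS  (L1)  txn=BusRd  M[L1]=65
step 13: P1: store L1 := 32  ⟶  IMI  (L1)  txn=BusUpgr  M[L1]=65
step 14: P0: load  L0  ⟶  MII  (L0)  txn=∅  M[L0]=10
step 15: P0: store L1 := 89  ⟶  MII  (L1)  txn=BusRdX+Flush  M[L1]=32
step 16: P0: load  L0  ⟶  MII  (L0)  txn=∅  M[L0]=10
step 17: P1: store L1 := 97  ⟶  IMI  (L1)  txn=BusRdX+Flush  M[L1]=89
step 18: P0: store L0 := 88  ⟶  MII  (L0)  txn=∅  M[L0]=10
step 19: P2: load  L1  ⟶  IOS  (L1)  txn=BusRd  M[L1]=89
step 20: P1: store L0 := 16  ⟶  IMI  (L0)  txn=BusRdX+Flush  M[L0]=88
step 21: P0: load  L1  ⟶  SOS  (L1)  txn=BusRd  M[L1]=89
step 22: P1: load  L1  ⟶  SOS  (L1)  txn=∅  M[L1]=89
step 23: P1: load  L1  ⟶  SOS  (L1)  txn=∅  M[L1]=89
step 24: P0: store L0 := 90  ⟶  MII  (L0)  txn=BusRdX+Flush  M[L0]=16
step 25: P2: store L1 := 16  ⟶  IIM  (L1)  txn=BusUpgr+Flush  M[L1]=97
step 26: P0: load  L1  ⟶  SIO  (L1)  txn=BusRd  M[L1]=97

memory[L0] = 16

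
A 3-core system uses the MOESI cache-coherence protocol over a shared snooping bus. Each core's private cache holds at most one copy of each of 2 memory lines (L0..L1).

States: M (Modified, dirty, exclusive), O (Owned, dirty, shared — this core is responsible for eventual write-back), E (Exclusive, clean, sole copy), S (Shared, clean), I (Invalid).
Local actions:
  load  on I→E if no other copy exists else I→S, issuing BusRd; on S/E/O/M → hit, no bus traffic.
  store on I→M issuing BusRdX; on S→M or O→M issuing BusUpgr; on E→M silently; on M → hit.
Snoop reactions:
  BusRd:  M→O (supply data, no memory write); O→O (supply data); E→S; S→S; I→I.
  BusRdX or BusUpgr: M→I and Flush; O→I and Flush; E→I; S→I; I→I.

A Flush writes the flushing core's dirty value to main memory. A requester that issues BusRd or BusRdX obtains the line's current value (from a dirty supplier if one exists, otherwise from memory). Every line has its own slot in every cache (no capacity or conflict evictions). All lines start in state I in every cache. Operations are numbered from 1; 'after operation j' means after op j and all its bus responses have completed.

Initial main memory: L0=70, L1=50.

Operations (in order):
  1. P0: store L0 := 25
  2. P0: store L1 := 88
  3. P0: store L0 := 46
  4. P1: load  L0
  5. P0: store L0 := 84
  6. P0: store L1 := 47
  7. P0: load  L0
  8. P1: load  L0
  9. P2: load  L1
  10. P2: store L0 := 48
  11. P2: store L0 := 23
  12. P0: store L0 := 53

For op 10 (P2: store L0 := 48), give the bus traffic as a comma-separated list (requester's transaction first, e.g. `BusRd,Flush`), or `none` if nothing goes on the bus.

bus = BusRdX,Flush

  op1 P0: store L0 := 25 → M/I/I on L0; bus BusRdX; mem=70
  op2 P0: store L1 := 88 → M/I/I on L1; bus BusRdX; mem=50
  op3 P0: store L0 := 46 → M/I/I on L0; bus (none); mem=70
  op4 P1: load  L0 → O/S/I on L0; bus BusRd; mem=70
  op5 P0: store L0 := 84 → M/I/I on L0; bus BusUpgr; mem=70
  op6 P0: store L1 := 47 → M/I/I on L1; bus (none); mem=50
  op7 P0: load  L0 → M/I/I on L0; bus (none); mem=70
  op8 P1: load  L0 → O/S/I on L0; bus BusRd; mem=70
  op9 P2: load  L1 → O/I/S on L1; bus BusRd; mem=50
  op10 P2: store L0 := 48 → I/I/M on L0; bus BusRdX Flush; mem=84
  op11 P2: store L0 := 23 → I/I/M on L0; bus (none); mem=84
  op12 P0: store L0 := 53 → M/I/I on L0; bus BusRdX Flush; mem=23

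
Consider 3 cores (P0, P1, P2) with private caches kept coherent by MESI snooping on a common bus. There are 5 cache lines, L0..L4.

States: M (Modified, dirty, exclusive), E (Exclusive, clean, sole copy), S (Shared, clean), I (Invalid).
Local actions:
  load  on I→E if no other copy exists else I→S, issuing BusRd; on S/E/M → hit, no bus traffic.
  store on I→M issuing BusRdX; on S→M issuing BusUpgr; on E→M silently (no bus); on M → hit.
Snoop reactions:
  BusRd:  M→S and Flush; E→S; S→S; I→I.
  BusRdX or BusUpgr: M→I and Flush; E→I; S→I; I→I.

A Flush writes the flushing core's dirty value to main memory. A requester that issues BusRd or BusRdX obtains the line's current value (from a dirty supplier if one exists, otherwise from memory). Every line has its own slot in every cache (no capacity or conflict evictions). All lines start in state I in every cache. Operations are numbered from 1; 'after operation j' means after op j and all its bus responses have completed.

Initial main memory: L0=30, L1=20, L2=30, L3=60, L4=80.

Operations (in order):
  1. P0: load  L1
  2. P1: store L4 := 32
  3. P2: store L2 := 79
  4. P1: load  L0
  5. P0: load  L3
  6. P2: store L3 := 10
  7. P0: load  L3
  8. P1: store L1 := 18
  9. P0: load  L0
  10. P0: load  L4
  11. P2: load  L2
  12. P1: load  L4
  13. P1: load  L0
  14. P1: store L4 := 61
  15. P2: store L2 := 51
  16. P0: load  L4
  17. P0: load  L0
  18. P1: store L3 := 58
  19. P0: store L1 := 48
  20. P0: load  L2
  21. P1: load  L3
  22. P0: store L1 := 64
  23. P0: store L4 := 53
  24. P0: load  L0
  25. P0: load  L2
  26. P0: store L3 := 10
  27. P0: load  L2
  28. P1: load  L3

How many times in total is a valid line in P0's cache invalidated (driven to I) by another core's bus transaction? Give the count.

[1] P0: load  L1 | P0:E(20), P1:I, P2:I | bus: BusRd
[2] P1: store L4 := 32 | P0:I, P1:M(32), P2:I | bus: BusRdX
[3] P2: store L2 := 79 | P0:I, P1:I, P2:M(79) | bus: BusRdX
[4] P1: load  L0 | P0:I, P1:E(30), P2:I | bus: BusRd
[5] P0: load  L3 | P0:E(60), P1:I, P2:I | bus: BusRd
[6] P2: store L3 := 10 | P0:I, P1:I, P2:M(10) | bus: BusRdX
[7] P0: load  L3 | P0:S(10), P1:I, P2:S(10) | bus: BusRd,Flush
[8] P1: store L1 := 18 | P0:I, P1:M(18), P2:I | bus: BusRdX
[9] P0: load  L0 | P0:S(30), P1:S(30), P2:I | bus: BusRd
[10] P0: load  L4 | P0:S(32), P1:S(32), P2:I | bus: BusRd,Flush
[11] P2: load  L2 | P0:I, P1:I, P2:M(79) | bus: none
[12] P1: load  L4 | P0:S(32), P1:S(32), P2:I | bus: none
[13] P1: load  L0 | P0:S(30), P1:S(30), P2:I | bus: none
[14] P1: store L4 := 61 | P0:I, P1:M(61), P2:I | bus: BusUpgr
[15] P2: store L2 := 51 | P0:I, P1:I, P2:M(51) | bus: none
[16] P0: load  L4 | P0:S(61), P1:S(61), P2:I | bus: BusRd,Flush
[17] P0: load  L0 | P0:S(30), P1:S(30), P2:I | bus: none
[18] P1: store L3 := 58 | P0:I, P1:M(58), P2:I | bus: BusRdX
[19] P0: store L1 := 48 | P0:M(48), P1:I, P2:I | bus: BusRdX,Flush
[20] P0: load  L2 | P0:S(51), P1:I, P2:S(51) | bus: BusRd,Flush
[21] P1: load  L3 | P0:I, P1:M(58), P2:I | bus: none
[22] P0: store L1 := 64 | P0:M(64), P1:I, P2:I | bus: none
[23] P0: store L4 := 53 | P0:M(53), P1:I, P2:I | bus: BusUpgr
[24] P0: load  L0 | P0:S(30), P1:S(30), P2:I | bus: none
[25] P0: load  L2 | P0:S(51), P1:I, P2:S(51) | bus: none
[26] P0: store L3 := 10 | P0:M(10), P1:I, P2:I | bus: BusRdX,Flush
[27] P0: load  L2 | P0:S(51), P1:I, P2:S(51) | bus: none
[28] P1: load  L3 | P0:S(10), P1:S(10), P2:I | bus: BusRd,Flush

invalidations = 4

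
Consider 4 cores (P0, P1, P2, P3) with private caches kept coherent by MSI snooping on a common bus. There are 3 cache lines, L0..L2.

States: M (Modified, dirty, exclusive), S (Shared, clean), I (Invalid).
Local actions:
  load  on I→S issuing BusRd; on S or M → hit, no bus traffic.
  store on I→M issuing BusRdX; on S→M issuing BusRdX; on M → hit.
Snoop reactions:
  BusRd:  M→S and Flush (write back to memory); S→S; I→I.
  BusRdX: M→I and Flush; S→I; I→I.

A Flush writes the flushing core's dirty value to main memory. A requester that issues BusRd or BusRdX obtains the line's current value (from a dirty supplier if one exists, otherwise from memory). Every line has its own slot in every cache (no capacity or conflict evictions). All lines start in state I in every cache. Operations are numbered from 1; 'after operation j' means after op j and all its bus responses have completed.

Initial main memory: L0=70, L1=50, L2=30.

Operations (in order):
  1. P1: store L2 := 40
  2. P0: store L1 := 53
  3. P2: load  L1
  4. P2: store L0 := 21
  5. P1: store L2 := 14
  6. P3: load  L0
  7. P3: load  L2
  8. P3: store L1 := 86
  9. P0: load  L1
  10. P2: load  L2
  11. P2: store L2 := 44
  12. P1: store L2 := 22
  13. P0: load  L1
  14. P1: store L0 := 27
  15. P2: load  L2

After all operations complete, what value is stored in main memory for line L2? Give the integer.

[1] P1: store L2 := 40 | P0:I, P1:M(40), P2:I, P3:I | bus: BusRdX
[2] P0: store L1 := 53 | P0:M(53), P1:I, P2:I, P3:I | bus: BusRdX
[3] P2: load  L1 | P0:S(53), P1:I, P2:S(53), P3:I | bus: BusRd,Flush
[4] P2: store L0 := 21 | P0:I, P1:I, P2:M(21), P3:I | bus: BusRdX
[5] P1: store L2 := 14 | P0:I, P1:M(14), P2:I, P3:I | bus: none
[6] P3: load  L0 | P0:I, P1:I, P2:S(21), P3:S(21) | bus: BusRd,Flush
[7] P3: load  L2 | P0:I, P1:S(14), P2:I, P3:S(14) | bus: BusRd,Flush
[8] P3: store L1 := 86 | P0:I, P1:I, P2:I, P3:M(86) | bus: BusRdX
[9] P0: load  L1 | P0:S(86), P1:I, P2:I, P3:S(86) | bus: BusRd,Flush
[10] P2: load  L2 | P0:I, P1:S(14), P2:S(14), P3:S(14) | bus: BusRd
[11] P2: store L2 := 44 | P0:I, P1:I, P2:M(44), P3:I | bus: BusRdX
[12] P1: store L2 := 22 | P0:I, P1:M(22), P2:I, P3:I | bus: BusRdX,Flush
[13] P0: load  L1 | P0:S(86), P1:I, P2:I, P3:S(86) | bus: none
[14] P1: store L0 := 27 | P0:I, P1:M(27), P2:I, P3:I | bus: BusRdX
[15] P2: load  L2 | P0:I, P1:S(22), P2:S(22), P3:I | bus: BusRd,Flush

memory[L2] = 22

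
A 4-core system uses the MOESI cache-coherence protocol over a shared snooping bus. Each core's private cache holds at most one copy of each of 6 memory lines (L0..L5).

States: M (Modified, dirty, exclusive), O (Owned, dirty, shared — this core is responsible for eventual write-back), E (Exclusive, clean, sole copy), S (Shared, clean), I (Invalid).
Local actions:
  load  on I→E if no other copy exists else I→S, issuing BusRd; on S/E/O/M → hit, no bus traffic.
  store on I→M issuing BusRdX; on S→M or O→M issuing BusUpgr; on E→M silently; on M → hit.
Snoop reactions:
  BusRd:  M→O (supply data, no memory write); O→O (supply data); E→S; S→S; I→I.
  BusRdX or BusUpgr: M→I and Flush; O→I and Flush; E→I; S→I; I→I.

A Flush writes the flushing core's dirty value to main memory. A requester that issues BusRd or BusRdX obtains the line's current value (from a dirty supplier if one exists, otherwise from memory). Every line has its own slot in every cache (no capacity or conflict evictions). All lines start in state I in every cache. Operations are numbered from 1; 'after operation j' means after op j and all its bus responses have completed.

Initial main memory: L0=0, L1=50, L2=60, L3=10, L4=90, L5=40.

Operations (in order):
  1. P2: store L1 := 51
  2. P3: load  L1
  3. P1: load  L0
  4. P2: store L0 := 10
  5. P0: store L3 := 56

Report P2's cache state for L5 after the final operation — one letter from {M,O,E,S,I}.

[1] P2: store L1 := 51 | P0:I, P1:I, P2:M(51), P3:I | bus: BusRdX
[2] P3: load  L1 | P0:I, P1:I, P2:O(51), P3:S(51) | bus: BusRd
[3] P1: load  L0 | P0:I, P1:E(0), P2:I, P3:I | bus: BusRd
[4] P2: store L0 := 10 | P0:I, P1:I, P2:M(10), P3:I | bus: BusRdX
[5] P0: store L3 := 56 | P0:M(56), P1:I, P2:I, P3:I | bus: BusRdX

state = I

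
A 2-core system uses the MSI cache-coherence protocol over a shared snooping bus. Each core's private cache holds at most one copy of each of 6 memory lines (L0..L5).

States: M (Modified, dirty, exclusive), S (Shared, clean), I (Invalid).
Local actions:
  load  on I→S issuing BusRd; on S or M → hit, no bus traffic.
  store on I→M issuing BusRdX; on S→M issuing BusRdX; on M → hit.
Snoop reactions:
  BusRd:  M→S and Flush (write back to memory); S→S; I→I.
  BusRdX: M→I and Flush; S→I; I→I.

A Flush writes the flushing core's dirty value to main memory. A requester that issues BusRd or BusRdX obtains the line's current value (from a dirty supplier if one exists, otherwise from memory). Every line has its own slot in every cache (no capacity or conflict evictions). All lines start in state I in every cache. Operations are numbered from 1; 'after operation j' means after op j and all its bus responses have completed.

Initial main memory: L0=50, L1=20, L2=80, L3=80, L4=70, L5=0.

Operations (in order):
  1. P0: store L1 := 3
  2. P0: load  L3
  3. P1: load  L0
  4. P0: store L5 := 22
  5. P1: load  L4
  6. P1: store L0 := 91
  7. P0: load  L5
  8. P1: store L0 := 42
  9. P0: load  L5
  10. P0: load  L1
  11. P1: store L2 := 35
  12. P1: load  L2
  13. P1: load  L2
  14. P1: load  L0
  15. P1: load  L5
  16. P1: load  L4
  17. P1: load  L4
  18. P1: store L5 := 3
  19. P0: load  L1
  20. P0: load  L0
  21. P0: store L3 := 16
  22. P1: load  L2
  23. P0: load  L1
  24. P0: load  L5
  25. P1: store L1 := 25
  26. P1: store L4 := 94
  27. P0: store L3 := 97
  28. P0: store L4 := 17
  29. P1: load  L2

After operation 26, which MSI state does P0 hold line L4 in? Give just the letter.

state = I

[1] P0: store L1 := 3 | P0:M(3), P1:I | bus: BusRdX
[2] P0: load  L3 | P0:S(80), P1:I | bus: BusRd
[3] P1: load  L0 | P0:I, P1:S(50) | bus: BusRd
[4] P0: store L5 := 22 | P0:M(22), P1:I | bus: BusRdX
[5] P1: load  L4 | P0:I, P1:S(70) | bus: BusRd
[6] P1: store L0 := 91 | P0:I, P1:M(91) | bus: BusRdX
[7] P0: load  L5 | P0:M(22), P1:I | bus: none
[8] P1: store L0 := 42 | P0:I, P1:M(42) | bus: none
[9] P0: load  L5 | P0:M(22), P1:I | bus: none
[10] P0: load  L1 | P0:M(3), P1:I | bus: none
[11] P1: store L2 := 35 | P0:I, P1:M(35) | bus: BusRdX
[12] P1: load  L2 | P0:I, P1:M(35) | bus: none
[13] P1: load  L2 | P0:I, P1:M(35) | bus: none
[14] P1: load  L0 | P0:I, P1:M(42) | bus: none
[15] P1: load  L5 | P0:S(22), P1:S(22) | bus: BusRd,Flush
[16] P1: load  L4 | P0:I, P1:S(70) | bus: none
[17] P1: load  L4 | P0:I, P1:S(70) | bus: none
[18] P1: store L5 := 3 | P0:I, P1:M(3) | bus: BusRdX
[19] P0: load  L1 | P0:M(3), P1:I | bus: none
[20] P0: load  L0 | P0:S(42), P1:S(42) | bus: BusRd,Flush
[21] P0: store L3 := 16 | P0:M(16), P1:I | bus: BusRdX
[22] P1: load  L2 | P0:I, P1:M(35) | bus: none
[23] P0: load  L1 | P0:M(3), P1:I | bus: none
[24] P0: load  L5 | P0:S(3), P1:S(3) | bus: BusRd,Flush
[25] P1: store L1 := 25 | P0:I, P1:M(25) | bus: BusRdX,Flush
[26] P1: store L4 := 94 | P0:I, P1:M(94) | bus: BusRdX
[27] P0: store L3 := 97 | P0:M(97), P1:I | bus: none
[28] P0: store L4 := 17 | P0:M(17), P1:I | bus: BusRdX,Flush
[29] P1: load  L2 | P0:I, P1:M(35) | bus: none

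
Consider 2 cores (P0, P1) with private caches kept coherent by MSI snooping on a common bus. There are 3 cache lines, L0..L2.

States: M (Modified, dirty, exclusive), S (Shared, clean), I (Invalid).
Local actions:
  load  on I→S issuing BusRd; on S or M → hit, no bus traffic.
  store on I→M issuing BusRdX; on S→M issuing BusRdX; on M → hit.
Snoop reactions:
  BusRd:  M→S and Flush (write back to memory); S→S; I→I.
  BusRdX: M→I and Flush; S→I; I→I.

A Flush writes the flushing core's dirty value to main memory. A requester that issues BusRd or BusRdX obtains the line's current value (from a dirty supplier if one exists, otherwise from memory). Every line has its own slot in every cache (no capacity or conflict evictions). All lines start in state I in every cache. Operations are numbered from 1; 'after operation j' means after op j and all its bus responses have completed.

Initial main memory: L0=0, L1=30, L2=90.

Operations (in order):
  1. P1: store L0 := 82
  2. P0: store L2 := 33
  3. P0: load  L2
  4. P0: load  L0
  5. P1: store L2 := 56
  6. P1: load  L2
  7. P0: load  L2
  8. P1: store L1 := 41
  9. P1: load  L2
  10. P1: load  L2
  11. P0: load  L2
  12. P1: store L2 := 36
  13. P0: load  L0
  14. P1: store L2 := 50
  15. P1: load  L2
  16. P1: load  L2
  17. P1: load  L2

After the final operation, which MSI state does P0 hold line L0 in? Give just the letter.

state = S

step 1: P1: store L0 := 82  ⟶  IM  (L0)  txn=BusRdX  M[L0]=0
step 2: P0: store L2 := 33  ⟶  MI  (L2)  txn=BusRdX  M[L2]=90
step 3: P0: load  L2  ⟶  MI  (L2)  txn=∅  M[L2]=90
step 4: P0: load  L0  ⟶  SS  (L0)  txn=BusRd+Flush  M[L0]=82
step 5: P1: store L2 := 56  ⟶  IM  (L2)  txn=BusRdX+Flush  M[L2]=33
step 6: P1: load  L2  ⟶  IM  (L2)  txn=∅  M[L2]=33
step 7: P0: load  L2  ⟶  SS  (L2)  txn=BusRd+Flush  M[L2]=56
step 8: P1: store L1 := 41  ⟶  IM  (L1)  txn=BusRdX  M[L1]=30
step 9: P1: load  L2  ⟶  SS  (L2)  txn=∅  M[L2]=56
step 10: P1: load  L2  ⟶  SS  (L2)  txn=∅  M[L2]=56
step 11: P0: load  L2  ⟶  SS  (L2)  txn=∅  M[L2]=56
step 12: P1: store L2 := 36  ⟶  IM  (L2)  txn=BusRdX  M[L2]=56
step 13: P0: load  L0  ⟶  SS  (L0)  txn=∅  M[L0]=82
step 14: P1: store L2 := 50  ⟶  IM  (L2)  txn=∅  M[L2]=56
step 15: P1: load  L2  ⟶  IM  (L2)  txn=∅  M[L2]=56
step 16: P1: load  L2  ⟶  IM  (L2)  txn=∅  M[L2]=56
step 17: P1: load  L2  ⟶  IM  (L2)  txn=∅  M[L2]=56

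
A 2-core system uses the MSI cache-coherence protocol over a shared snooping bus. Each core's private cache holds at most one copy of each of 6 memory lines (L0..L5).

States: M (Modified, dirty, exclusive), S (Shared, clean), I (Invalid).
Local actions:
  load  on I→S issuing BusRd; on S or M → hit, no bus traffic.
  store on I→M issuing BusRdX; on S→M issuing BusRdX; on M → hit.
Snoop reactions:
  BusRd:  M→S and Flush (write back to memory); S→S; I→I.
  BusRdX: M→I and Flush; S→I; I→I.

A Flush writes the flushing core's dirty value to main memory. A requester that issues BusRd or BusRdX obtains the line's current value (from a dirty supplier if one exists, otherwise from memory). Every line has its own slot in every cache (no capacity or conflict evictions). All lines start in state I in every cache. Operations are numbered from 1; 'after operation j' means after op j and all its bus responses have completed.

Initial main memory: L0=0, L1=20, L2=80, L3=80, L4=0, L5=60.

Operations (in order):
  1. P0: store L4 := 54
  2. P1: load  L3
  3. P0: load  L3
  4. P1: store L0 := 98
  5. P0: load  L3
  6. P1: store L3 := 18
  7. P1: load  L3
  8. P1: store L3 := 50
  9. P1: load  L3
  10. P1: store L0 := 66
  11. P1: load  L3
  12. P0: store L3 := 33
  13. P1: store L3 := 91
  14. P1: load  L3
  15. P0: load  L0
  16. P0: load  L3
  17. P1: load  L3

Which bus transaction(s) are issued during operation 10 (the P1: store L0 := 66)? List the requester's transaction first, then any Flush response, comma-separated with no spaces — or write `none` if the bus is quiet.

step 1: P0: store L4 := 54  ⟶  MI  (L4)  txn=BusRdX  M[L4]=0
step 2: P1: load  L3  ⟶  IS  (L3)  txn=BusRd  M[L3]=80
step 3: P0: load  L3  ⟶  SS  (L3)  txn=BusRd  M[L3]=80
step 4: P1: store L0 := 98  ⟶  IM  (L0)  txn=BusRdX  M[L0]=0
step 5: P0: load  L3  ⟶  SS  (L3)  txn=∅  M[L3]=80
step 6: P1: store L3 := 18  ⟶  IM  (L3)  txn=BusRdX  M[L3]=80
step 7: P1: load  L3  ⟶  IM  (L3)  txn=∅  M[L3]=80
step 8: P1: store L3 := 50  ⟶  IM  (L3)  txn=∅  M[L3]=80
step 9: P1: load  L3  ⟶  IM  (L3)  txn=∅  M[L3]=80
step 10: P1: store L0 := 66  ⟶  IM  (L0)  txn=∅  M[L0]=0
step 11: P1: load  L3  ⟶  IM  (L3)  txn=∅  M[L3]=80
step 12: P0: store L3 := 33  ⟶  MI  (L3)  txn=BusRdX+Flush  M[L3]=50
step 13: P1: store L3 := 91  ⟶  IM  (L3)  txn=BusRdX+Flush  M[L3]=33
step 14: P1: load  L3  ⟶  IM  (L3)  txn=∅  M[L3]=33
step 15: P0: load  L0  ⟶  SS  (L0)  txn=BusRd+Flush  M[L0]=66
step 16: P0: load  L3  ⟶  SS  (L3)  txn=BusRd+Flush  M[L3]=91
step 17: P1: load  L3  ⟶  SS  (L3)  txn=∅  M[L3]=91

bus = none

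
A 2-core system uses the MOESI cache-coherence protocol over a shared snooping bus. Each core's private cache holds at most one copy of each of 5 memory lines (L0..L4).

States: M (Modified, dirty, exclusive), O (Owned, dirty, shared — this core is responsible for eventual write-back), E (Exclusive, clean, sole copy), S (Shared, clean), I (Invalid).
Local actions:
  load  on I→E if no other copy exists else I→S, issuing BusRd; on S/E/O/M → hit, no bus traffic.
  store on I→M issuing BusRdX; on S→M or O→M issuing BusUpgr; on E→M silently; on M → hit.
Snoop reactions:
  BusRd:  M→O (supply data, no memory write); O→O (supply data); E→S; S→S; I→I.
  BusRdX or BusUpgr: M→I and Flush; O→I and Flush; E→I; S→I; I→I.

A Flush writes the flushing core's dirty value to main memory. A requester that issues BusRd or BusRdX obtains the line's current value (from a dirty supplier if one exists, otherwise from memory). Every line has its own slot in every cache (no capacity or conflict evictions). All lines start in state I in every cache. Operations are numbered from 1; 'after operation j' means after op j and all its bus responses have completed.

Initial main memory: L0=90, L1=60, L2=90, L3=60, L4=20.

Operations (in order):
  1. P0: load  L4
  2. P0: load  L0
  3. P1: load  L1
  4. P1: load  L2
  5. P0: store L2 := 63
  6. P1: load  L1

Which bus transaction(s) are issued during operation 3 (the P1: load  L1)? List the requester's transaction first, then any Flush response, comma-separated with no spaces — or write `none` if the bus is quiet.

bus = BusRd

step 1: P0: load  L4  ⟶  EI  (L4)  txn=BusRd  M[L4]=20
step 2: P0: load  L0  ⟶  EI  (L0)  txn=BusRd  M[L0]=90
step 3: P1: load  L1  ⟶  IE  (L1)  txn=BusRd  M[L1]=60
step 4: P1: load  L2  ⟶  IE  (L2)  txn=BusRd  M[L2]=90
step 5: P0: store L2 := 63  ⟶  MI  (L2)  txn=BusRdX  M[L2]=90
step 6: P1: load  L1  ⟶  IE  (L1)  txn=∅  M[L1]=60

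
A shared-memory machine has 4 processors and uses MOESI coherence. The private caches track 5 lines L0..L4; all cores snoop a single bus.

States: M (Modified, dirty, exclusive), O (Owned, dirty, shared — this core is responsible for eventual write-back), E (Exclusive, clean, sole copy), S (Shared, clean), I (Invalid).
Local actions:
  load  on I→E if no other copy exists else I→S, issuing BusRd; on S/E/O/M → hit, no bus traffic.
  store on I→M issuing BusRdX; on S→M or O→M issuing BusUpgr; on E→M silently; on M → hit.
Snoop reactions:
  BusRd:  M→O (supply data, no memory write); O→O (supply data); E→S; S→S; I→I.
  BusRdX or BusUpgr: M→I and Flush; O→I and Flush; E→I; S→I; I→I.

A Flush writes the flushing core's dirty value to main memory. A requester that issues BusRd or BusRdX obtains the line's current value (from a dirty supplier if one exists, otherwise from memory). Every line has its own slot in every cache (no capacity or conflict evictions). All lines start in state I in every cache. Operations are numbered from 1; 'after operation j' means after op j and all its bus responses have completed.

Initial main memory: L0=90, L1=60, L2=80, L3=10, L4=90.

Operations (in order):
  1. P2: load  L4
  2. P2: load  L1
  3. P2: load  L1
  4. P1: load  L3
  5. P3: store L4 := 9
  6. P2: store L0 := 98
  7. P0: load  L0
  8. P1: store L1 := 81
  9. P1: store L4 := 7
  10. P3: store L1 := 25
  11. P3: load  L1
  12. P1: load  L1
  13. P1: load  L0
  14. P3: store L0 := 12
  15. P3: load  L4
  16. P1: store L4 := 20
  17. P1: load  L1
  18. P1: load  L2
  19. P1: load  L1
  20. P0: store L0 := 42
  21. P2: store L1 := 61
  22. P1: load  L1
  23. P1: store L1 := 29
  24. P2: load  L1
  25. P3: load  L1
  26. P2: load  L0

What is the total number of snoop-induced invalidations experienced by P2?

invalidations = 4

  op1 P2: load  L4 → I/I/E/I on L4; bus BusRd; mem=90
  op2 P2: load  L1 → I/I/E/I on L1; bus BusRd; mem=60
  op3 P2: load  L1 → I/I/E/I on L1; bus (none); mem=60
  op4 P1: load  L3 → I/E/I/I on L3; bus BusRd; mem=10
  op5 P3: store L4 := 9 → I/I/I/M on L4; bus BusRdX; mem=90
  op6 P2: store L0 := 98 → I/I/M/I on L0; bus BusRdX; mem=90
  op7 P0: load  L0 → S/I/O/I on L0; bus BusRd; mem=90
  op8 P1: store L1 := 81 → I/M/I/I on L1; bus BusRdX; mem=60
  op9 P1: store L4 := 7 → I/M/I/I on L4; bus BusRdX Flush; mem=9
  op10 P3: store L1 := 25 → I/I/I/M on L1; bus BusRdX Flush; mem=81
  op11 P3: load  L1 → I/I/I/M on L1; bus (none); mem=81
  op12 P1: load  L1 → I/S/I/O on L1; bus BusRd; mem=81
  op13 P1: load  L0 → S/S/O/I on L0; bus BusRd; mem=90
  op14 P3: store L0 := 12 → I/I/I/M on L0; bus BusRdX Flush; mem=98
  op15 P3: load  L4 → I/O/I/S on L4; bus BusRd; mem=9
  op16 P1: store L4 := 20 → I/M/I/I on L4; bus BusUpgr; mem=9
  op17 P1: load  L1 → I/S/I/O on L1; bus (none); mem=81
  op18 P1: load  L2 → I/E/I/I on L2; bus BusRd; mem=80
  op19 P1: load  L1 → I/S/I/O on L1; bus (none); mem=81
  op20 P0: store L0 := 42 → M/I/I/I on L0; bus BusRdX Flush; mem=12
  op21 P2: store L1 := 61 → I/I/M/I on L1; bus BusRdX Flush; mem=25
  op22 P1: load  L1 → I/S/O/I on L1; bus BusRd; mem=25
  op23 P1: store L1 := 29 → I/M/I/I on L1; bus BusUpgr Flush; mem=61
  op24 P2: load  L1 → I/O/S/I on L1; bus BusRd; mem=61
  op25 P3: load  L1 → I/O/S/S on L1; bus BusRd; mem=61
  op26 P2: load  L0 → O/I/S/I on L0; bus BusRd; mem=12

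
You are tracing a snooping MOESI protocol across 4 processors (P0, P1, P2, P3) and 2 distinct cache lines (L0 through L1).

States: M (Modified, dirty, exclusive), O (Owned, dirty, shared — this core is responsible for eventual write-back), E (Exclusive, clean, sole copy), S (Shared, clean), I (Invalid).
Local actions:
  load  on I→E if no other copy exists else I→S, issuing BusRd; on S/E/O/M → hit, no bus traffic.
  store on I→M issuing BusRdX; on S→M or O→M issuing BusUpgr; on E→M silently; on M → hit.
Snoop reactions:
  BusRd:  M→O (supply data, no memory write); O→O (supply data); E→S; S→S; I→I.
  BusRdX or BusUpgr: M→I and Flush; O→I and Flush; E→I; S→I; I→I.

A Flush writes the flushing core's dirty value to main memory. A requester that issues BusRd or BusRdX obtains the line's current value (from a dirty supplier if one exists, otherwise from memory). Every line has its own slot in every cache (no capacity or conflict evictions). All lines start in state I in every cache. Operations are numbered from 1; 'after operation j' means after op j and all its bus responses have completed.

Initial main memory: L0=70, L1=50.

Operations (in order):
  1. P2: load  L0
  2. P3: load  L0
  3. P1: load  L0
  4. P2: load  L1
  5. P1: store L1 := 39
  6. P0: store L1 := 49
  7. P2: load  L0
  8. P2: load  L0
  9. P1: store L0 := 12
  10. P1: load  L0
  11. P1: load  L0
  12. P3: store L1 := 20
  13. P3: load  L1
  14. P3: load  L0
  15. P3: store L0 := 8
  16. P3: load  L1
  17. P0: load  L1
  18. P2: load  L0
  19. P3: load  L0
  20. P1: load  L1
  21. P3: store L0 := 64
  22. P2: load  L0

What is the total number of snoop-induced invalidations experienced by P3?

invalidations = 1

1. P2: load  L0  bus=[BusRd]  L0: P0=I P1=I P2=E P3=I  mem[L0]=70
2. P3: load  L0  bus=[BusRd]  L0: P0=I P1=I P2=S P3=S  mem[L0]=70
3. P1: load  L0  bus=[BusRd]  L0: P0=I P1=S P2=S P3=S  mem[L0]=70
4. P2: load  L1  bus=[BusRd]  L1: P0=I P1=I P2=E P3=I  mem[L1]=50
5. P1: store L1 := 39  bus=[BusRdX]  L1: P0=I P1=M P2=I P3=I  mem[L1]=50
6. P0: store L1 := 49  bus=[BusRdX,Flush]  L1: P0=M P1=I P2=I P3=I  mem[L1]=39
7. P2: load  L0  bus=[-]  L0: P0=I P1=S P2=S P3=S  mem[L0]=70
8. P2: load  L0  bus=[-]  L0: P0=I P1=S P2=S P3=S  mem[L0]=70
9. P1: store L0 := 12  bus=[BusUpgr]  L0: P0=I P1=M P2=I P3=I  mem[L0]=70
10. P1: load  L0  bus=[-]  L0: P0=I P1=M P2=I P3=I  mem[L0]=70
11. P1: load  L0  bus=[-]  L0: P0=I P1=M P2=I P3=I  mem[L0]=70
12. P3: store L1 := 20  bus=[BusRdX,Flush]  L1: P0=I P1=I P2=I P3=M  mem[L1]=49
13. P3: load  L1  bus=[-]  L1: P0=I P1=I P2=I P3=M  mem[L1]=49
14. P3: load  L0  bus=[BusRd]  L0: P0=I P1=O P2=I P3=S  mem[L0]=70
15. P3: store L0 := 8  bus=[BusUpgr,Flush]  L0: P0=I P1=I P2=I P3=M  mem[L0]=12
16. P3: load  L1  bus=[-]  L1: P0=I P1=I P2=I P3=M  mem[L1]=49
17. P0: load  L1  bus=[BusRd]  L1: P0=S P1=I P2=I P3=O  mem[L1]=49
18. P2: load  L0  bus=[BusRd]  L0: P0=I P1=I P2=S P3=O  mem[L0]=12
19. P3: load  L0  bus=[-]  L0: P0=I P1=I P2=S P3=O  mem[L0]=12
20. P1: load  L1  bus=[BusRd]  L1: P0=S P1=S P2=I P3=O  mem[L1]=49
21. P3: store L0 := 64  bus=[BusUpgr]  L0: P0=I P1=I P2=I P3=M  mem[L0]=12
22. P2: load  L0  bus=[BusRd]  L0: P0=I P1=I P2=S P3=O  mem[L0]=12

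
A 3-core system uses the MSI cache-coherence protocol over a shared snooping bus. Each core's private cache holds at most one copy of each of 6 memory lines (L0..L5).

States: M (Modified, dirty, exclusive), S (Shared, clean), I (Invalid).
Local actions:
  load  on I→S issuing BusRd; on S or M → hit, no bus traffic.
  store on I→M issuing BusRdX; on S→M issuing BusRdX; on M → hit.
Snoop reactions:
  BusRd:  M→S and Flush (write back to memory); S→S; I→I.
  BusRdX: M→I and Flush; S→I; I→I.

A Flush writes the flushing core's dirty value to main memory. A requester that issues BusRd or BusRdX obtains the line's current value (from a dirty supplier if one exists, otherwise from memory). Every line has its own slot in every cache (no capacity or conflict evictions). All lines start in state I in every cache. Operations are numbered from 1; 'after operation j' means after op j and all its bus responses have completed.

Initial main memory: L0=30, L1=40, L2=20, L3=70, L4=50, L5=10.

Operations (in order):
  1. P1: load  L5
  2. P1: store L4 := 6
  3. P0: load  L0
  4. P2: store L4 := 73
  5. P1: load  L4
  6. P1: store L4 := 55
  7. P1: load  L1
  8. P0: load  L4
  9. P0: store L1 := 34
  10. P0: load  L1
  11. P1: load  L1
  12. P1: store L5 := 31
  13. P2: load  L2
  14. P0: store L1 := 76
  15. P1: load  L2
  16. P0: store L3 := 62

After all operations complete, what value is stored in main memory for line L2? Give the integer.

  op1 P1: load  L5 → I/S/I on L5; bus BusRd; mem=10
  op2 P1: store L4 := 6 → I/M/I on L4; bus BusRdX; mem=50
  op3 P0: load  L0 → S/I/I on L0; bus BusRd; mem=30
  op4 P2: store L4 := 73 → I/I/M on L4; bus BusRdX Flush; mem=6
  op5 P1: load  L4 → I/S/S on L4; bus BusRd Flush; mem=73
  op6 P1: store L4 := 55 → I/M/I on L4; bus BusRdX; mem=73
  op7 P1: load  L1 → I/S/I on L1; bus BusRd; mem=40
  op8 P0: load  L4 → S/S/I on L4; bus BusRd Flush; mem=55
  op9 P0: store L1 := 34 → M/I/I on L1; bus BusRdX; mem=40
  op10 P0: load  L1 → M/I/I on L1; bus (none); mem=40
  op11 P1: load  L1 → S/S/I on L1; bus BusRd Flush; mem=34
  op12 P1: store L5 := 31 → I/M/I on L5; bus BusRdX; mem=10
  op13 P2: load  L2 → I/I/S on L2; bus BusRd; mem=20
  op14 P0: store L1 := 76 → M/I/I on L1; bus BusRdX; mem=34
  op15 P1: load  L2 → I/S/S on L2; bus BusRd; mem=20
  op16 P0: store L3 := 62 → M/I/I on L3; bus BusRdX; mem=70

memory[L2] = 20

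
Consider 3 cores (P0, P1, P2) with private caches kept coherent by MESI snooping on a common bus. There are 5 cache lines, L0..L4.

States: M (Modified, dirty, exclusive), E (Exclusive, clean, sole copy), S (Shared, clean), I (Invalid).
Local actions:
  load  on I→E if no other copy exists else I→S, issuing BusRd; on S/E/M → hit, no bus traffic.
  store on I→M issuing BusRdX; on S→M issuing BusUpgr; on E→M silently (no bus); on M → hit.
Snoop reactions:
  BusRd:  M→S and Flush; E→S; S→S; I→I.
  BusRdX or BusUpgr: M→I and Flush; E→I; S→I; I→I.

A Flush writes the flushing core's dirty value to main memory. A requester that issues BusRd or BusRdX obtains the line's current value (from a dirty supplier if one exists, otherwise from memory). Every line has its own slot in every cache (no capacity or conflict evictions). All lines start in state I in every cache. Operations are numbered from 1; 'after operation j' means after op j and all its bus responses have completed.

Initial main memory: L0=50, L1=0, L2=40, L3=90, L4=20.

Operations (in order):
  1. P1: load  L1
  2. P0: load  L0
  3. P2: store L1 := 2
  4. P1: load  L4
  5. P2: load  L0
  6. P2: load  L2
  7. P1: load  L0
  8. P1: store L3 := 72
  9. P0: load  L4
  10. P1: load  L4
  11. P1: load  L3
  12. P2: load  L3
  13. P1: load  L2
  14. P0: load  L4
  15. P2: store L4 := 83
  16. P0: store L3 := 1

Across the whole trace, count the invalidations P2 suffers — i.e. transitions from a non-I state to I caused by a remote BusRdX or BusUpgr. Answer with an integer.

invalidations = 1

step 1: P1: load  L1  ⟶  IEI  (L1)  txn=BusRd  M[L1]=0
step 2: P0: load  L0  ⟶  EII  (L0)  txn=BusRd  M[L0]=50
step 3: P2: store L1 := 2  ⟶  IIM  (L1)  txn=BusRdX  M[L1]=0
step 4: P1: load  L4  ⟶  IEI  (L4)  txn=BusRd  M[L4]=20
step 5: P2: load  L0  ⟶  SIS  (L0)  txn=BusRd  M[L0]=50
step 6: P2: load  L2  ⟶  IIE  (L2)  txn=BusRd  M[L2]=40
step 7: P1: load  L0  ⟶  SSS  (L0)  txn=BusRd  M[L0]=50
step 8: P1: store L3 := 72  ⟶  IMI  (L3)  txn=BusRdX  M[L3]=90
step 9: P0: load  L4  ⟶  SSI  (L4)  txn=BusRd  M[L4]=20
step 10: P1: load  L4  ⟶  SSI  (L4)  txn=∅  M[L4]=20
step 11: P1: load  L3  ⟶  IMI  (L3)  txn=∅  M[L3]=90
step 12: P2: load  L3  ⟶  ISS  (L3)  txn=BusRd+Flush  M[L3]=72
step 13: P1: load  L2  ⟶  ISS  (L2)  txn=BusRd  M[L2]=40
step 14: P0: load  L4  ⟶  SSI  (L4)  txn=∅  M[L4]=20
step 15: P2: store L4 := 83  ⟶  IIM  (L4)  txn=BusRdX  M[L4]=20
step 16: P0: store L3 := 1  ⟶  MII  (L3)  txn=BusRdX  M[L3]=72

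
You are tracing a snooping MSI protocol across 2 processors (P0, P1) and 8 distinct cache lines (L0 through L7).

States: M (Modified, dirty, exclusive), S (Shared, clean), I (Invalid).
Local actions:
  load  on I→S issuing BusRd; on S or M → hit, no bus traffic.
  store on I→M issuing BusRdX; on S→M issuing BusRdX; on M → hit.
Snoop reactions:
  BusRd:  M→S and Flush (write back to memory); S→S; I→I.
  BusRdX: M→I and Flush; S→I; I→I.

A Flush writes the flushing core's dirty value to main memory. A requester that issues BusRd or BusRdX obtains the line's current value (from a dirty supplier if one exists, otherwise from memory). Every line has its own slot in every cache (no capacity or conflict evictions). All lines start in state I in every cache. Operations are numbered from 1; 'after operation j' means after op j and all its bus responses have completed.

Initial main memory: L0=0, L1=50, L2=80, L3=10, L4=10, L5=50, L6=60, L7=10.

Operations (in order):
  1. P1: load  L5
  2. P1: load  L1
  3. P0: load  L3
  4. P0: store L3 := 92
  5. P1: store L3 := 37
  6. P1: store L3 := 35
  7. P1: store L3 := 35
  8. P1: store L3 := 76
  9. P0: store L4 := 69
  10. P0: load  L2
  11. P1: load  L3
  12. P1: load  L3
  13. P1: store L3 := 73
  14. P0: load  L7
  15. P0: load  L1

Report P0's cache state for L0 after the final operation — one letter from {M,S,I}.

  op1 P1: load  L5 → I/S on L5; bus BusRd; mem=50
  op2 P1: load  L1 → I/S on L1; bus BusRd; mem=50
  op3 P0: load  L3 → S/I on L3; bus BusRd; mem=10
  op4 P0: store L3 := 92 → M/I on L3; bus BusRdX; mem=10
  op5 P1: store L3 := 37 → I/M on L3; bus BusRdX Flush; mem=92
  op6 P1: store L3 := 35 → I/M on L3; bus (none); mem=92
  op7 P1: store L3 := 35 → I/M on L3; bus (none); mem=92
  op8 P1: store L3 := 76 → I/M on L3; bus (none); mem=92
  op9 P0: store L4 := 69 → M/I on L4; bus BusRdX; mem=10
  op10 P0: load  L2 → S/I on L2; bus BusRd; mem=80
  op11 P1: load  L3 → I/M on L3; bus (none); mem=92
  op12 P1: load  L3 → I/M on L3; bus (none); mem=92
  op13 P1: store L3 := 73 → I/M on L3; bus (none); mem=92
  op14 P0: load  L7 → S/I on L7; bus BusRd; mem=10
  op15 P0: load  L1 → S/S on L1; bus BusRd; mem=50

state = I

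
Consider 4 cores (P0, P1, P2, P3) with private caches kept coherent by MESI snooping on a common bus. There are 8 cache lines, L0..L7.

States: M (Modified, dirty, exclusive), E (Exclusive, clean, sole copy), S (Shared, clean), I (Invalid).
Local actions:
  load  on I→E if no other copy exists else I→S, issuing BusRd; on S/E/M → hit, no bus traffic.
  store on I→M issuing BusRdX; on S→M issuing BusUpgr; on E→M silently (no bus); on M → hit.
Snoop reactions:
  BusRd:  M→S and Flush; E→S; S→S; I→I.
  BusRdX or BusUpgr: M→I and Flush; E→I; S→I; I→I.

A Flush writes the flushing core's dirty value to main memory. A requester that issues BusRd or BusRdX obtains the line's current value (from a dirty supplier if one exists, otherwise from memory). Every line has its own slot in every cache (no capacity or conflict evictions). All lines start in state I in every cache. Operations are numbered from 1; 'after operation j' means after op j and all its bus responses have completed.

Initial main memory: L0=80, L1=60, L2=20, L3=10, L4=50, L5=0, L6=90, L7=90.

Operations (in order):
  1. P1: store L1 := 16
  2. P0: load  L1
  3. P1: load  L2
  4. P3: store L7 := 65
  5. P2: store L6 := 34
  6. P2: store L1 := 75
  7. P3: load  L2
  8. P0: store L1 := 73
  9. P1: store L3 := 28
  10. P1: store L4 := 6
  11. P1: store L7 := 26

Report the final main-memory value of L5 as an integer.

memory[L5] = 0

1. P1: store L1 := 16  bus=[BusRdX]  L1: P0=I P1=M P2=I P3=I  mem[L1]=60
2. P0: load  L1  bus=[BusRd,Flush]  L1: P0=S P1=S P2=I P3=I  mem[L1]=16
3. P1: load  L2  bus=[BusRd]  L2: P0=I P1=E P2=I P3=I  mem[L2]=20
4. P3: store L7 := 65  bus=[BusRdX]  L7: P0=I P1=I P2=I P3=M  mem[L7]=90
5. P2: store L6 := 34  bus=[BusRdX]  L6: P0=I P1=I P2=M P3=I  mem[L6]=90
6. P2: store L1 := 75  bus=[BusRdX]  L1: P0=I P1=I P2=M P3=I  mem[L1]=16
7. P3: load  L2  bus=[BusRd]  L2: P0=I P1=S P2=I P3=S  mem[L2]=20
8. P0: store L1 := 73  bus=[BusRdX,Flush]  L1: P0=M P1=I P2=I P3=I  mem[L1]=75
9. P1: store L3 := 28  bus=[BusRdX]  L3: P0=I P1=M P2=I P3=I  mem[L3]=10
10. P1: store L4 := 6  bus=[BusRdX]  L4: P0=I P1=M P2=I P3=I  mem[L4]=50
11. P1: store L7 := 26  bus=[BusRdX,Flush]  L7: P0=I P1=M P2=I P3=I  mem[L7]=65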